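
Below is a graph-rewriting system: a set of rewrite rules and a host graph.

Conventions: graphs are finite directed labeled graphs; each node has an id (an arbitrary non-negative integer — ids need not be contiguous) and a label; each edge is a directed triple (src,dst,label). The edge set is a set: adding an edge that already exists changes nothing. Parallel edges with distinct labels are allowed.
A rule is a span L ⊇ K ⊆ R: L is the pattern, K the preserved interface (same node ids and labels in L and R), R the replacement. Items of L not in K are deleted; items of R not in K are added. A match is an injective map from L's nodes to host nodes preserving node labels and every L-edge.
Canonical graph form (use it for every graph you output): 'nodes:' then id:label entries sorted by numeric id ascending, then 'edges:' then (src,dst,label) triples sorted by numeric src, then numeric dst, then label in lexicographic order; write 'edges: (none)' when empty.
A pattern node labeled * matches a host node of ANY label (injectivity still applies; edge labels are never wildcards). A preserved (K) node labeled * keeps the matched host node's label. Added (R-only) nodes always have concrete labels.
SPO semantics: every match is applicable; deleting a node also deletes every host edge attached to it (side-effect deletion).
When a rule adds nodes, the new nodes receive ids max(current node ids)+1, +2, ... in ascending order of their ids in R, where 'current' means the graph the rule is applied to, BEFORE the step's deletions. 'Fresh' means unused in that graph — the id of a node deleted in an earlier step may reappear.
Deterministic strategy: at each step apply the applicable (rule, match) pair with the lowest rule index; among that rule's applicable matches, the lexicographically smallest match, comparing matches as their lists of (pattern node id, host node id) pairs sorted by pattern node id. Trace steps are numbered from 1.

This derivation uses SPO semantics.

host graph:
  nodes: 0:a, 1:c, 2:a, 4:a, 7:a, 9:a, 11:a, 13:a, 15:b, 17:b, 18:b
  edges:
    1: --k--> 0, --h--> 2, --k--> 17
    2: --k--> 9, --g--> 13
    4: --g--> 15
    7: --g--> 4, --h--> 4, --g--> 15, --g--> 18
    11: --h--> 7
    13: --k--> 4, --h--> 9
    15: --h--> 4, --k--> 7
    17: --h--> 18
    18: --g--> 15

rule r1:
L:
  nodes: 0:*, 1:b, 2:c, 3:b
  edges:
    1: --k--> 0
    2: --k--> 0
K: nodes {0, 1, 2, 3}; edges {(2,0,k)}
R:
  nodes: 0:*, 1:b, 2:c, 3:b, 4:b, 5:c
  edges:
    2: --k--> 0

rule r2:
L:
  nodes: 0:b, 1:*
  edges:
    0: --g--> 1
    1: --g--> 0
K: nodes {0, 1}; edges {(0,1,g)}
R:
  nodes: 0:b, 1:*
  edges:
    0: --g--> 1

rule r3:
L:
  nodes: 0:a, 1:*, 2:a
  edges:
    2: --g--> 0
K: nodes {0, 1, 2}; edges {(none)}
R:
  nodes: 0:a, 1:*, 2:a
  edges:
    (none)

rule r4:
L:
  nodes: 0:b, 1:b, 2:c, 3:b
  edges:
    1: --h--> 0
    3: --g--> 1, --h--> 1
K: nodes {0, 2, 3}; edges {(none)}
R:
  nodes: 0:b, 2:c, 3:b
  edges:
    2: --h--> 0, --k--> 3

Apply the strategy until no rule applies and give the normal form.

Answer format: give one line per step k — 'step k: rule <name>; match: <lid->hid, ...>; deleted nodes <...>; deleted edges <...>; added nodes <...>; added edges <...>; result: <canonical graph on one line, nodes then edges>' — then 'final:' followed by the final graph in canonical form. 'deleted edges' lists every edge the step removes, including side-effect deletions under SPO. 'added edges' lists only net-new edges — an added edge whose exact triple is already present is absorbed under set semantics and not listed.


step 1: rule r3; match: 0->4, 1->0, 2->7; deleted nodes (none); deleted edges (7,4,g); added nodes (none); added edges (none); result: nodes: 0:a, 1:c, 2:a, 4:a, 7:a, 9:a, 11:a, 13:a, 15:b, 17:b, 18:b edges: (1,0,k); (1,2,h); (1,17,k); (2,9,k); (2,13,g); (4,15,g); (7,4,h); (7,15,g); (7,18,g); (11,7,h); (13,4,k); (13,9,h); (15,4,h); (15,7,k); (17,18,h); (18,15,g)
step 2: rule r3; match: 0->13, 1->0, 2->2; deleted nodes (none); deleted edges (2,13,g); added nodes (none); added edges (none); result: nodes: 0:a, 1:c, 2:a, 4:a, 7:a, 9:a, 11:a, 13:a, 15:b, 17:b, 18:b edges: (1,0,k); (1,2,h); (1,17,k); (2,9,k); (4,15,g); (7,4,h); (7,15,g); (7,18,g); (11,7,h); (13,4,k); (13,9,h); (15,4,h); (15,7,k); (17,18,h); (18,15,g)
final:
nodes: 0:a, 1:c, 2:a, 4:a, 7:a, 9:a, 11:a, 13:a, 15:b, 17:b, 18:b
edges: (1,0,k); (1,2,h); (1,17,k); (2,9,k); (4,15,g); (7,4,h); (7,15,g); (7,18,g); (11,7,h); (13,4,k); (13,9,h); (15,4,h); (15,7,k); (17,18,h); (18,15,g)


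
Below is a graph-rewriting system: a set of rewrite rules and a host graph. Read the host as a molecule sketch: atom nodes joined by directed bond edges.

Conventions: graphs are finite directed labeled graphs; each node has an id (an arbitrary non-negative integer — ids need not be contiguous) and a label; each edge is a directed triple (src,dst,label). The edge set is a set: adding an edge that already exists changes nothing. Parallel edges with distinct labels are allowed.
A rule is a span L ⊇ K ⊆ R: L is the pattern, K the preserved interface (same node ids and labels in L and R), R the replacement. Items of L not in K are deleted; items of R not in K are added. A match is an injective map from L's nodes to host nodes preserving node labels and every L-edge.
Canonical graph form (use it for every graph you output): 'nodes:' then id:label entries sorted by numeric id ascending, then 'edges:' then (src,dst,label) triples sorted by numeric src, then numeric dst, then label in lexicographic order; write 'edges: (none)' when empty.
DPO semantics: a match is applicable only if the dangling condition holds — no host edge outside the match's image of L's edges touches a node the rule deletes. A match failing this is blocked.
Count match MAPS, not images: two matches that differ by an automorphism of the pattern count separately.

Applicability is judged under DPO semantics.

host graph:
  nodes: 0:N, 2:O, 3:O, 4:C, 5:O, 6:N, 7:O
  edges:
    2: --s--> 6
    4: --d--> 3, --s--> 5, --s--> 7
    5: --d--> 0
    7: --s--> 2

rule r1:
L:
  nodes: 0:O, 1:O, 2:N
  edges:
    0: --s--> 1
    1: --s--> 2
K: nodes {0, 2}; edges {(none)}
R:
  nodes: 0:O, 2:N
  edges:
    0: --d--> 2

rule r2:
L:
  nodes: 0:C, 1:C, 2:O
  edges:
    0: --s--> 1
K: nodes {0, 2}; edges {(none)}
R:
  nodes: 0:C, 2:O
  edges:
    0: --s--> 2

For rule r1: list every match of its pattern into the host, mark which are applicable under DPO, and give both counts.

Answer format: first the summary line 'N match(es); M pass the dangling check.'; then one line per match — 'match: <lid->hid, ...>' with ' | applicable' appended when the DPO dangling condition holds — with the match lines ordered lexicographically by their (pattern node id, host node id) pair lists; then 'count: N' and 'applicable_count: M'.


1 match(es); 1 pass the dangling check.
match: 0->7, 1->2, 2->6 | applicable
count: 1
applicable_count: 1


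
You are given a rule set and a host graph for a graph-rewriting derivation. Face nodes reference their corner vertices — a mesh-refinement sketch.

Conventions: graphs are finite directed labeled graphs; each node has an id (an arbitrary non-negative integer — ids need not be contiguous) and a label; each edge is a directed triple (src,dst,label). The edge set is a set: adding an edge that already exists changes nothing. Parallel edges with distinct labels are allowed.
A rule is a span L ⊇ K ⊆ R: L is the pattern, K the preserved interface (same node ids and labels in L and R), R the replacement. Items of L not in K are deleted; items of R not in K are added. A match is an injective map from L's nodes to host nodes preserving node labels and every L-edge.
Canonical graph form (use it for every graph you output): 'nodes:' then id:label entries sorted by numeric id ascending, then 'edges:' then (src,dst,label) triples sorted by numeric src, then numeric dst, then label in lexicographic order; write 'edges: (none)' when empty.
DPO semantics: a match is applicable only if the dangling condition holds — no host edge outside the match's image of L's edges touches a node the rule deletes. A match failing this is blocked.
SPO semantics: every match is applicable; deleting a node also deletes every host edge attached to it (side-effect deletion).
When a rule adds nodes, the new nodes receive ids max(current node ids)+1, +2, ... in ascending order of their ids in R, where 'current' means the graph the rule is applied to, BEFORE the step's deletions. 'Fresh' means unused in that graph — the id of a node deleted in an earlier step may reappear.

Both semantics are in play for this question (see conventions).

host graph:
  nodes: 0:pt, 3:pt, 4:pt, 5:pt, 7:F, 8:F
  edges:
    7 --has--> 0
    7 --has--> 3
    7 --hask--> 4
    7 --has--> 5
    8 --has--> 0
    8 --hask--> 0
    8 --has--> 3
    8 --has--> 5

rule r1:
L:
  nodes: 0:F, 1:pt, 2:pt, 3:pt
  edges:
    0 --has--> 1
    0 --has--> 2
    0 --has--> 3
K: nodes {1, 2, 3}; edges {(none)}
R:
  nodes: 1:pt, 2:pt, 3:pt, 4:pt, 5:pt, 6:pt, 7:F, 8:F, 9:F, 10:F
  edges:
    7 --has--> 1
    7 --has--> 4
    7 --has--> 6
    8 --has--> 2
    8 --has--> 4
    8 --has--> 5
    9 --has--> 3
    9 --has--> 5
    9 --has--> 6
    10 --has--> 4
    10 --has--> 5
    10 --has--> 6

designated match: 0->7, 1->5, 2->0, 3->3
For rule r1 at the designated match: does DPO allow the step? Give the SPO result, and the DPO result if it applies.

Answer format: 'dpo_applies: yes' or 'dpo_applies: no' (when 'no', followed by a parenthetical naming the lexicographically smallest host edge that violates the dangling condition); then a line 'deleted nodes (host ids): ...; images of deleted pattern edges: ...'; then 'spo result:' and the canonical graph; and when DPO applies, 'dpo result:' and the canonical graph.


dpo_applies: no
(the rule deletes node 7, which keeps host edge (7,4,hask) outside the match image — the dangling condition fails, DPO blocks; SPO proceeds and side-deletes such edges)
deleted nodes (host ids): 7; images of deleted pattern edges: (7,0,has); (7,3,has); (7,5,has)
spo result:
nodes: 0:pt, 3:pt, 4:pt, 5:pt, 8:F, 9:pt, 10:pt, 11:pt, 12:F, 13:F, 14:F, 15:F
edges: (8,0,has); (8,0,hask); (8,3,has); (8,5,has); (12,5,has); (12,9,has); (12,11,has); (13,0,has); (13,9,has); (13,10,has); (14,3,has); (14,10,has); (14,11,has); (15,9,has); (15,10,has); (15,11,has)


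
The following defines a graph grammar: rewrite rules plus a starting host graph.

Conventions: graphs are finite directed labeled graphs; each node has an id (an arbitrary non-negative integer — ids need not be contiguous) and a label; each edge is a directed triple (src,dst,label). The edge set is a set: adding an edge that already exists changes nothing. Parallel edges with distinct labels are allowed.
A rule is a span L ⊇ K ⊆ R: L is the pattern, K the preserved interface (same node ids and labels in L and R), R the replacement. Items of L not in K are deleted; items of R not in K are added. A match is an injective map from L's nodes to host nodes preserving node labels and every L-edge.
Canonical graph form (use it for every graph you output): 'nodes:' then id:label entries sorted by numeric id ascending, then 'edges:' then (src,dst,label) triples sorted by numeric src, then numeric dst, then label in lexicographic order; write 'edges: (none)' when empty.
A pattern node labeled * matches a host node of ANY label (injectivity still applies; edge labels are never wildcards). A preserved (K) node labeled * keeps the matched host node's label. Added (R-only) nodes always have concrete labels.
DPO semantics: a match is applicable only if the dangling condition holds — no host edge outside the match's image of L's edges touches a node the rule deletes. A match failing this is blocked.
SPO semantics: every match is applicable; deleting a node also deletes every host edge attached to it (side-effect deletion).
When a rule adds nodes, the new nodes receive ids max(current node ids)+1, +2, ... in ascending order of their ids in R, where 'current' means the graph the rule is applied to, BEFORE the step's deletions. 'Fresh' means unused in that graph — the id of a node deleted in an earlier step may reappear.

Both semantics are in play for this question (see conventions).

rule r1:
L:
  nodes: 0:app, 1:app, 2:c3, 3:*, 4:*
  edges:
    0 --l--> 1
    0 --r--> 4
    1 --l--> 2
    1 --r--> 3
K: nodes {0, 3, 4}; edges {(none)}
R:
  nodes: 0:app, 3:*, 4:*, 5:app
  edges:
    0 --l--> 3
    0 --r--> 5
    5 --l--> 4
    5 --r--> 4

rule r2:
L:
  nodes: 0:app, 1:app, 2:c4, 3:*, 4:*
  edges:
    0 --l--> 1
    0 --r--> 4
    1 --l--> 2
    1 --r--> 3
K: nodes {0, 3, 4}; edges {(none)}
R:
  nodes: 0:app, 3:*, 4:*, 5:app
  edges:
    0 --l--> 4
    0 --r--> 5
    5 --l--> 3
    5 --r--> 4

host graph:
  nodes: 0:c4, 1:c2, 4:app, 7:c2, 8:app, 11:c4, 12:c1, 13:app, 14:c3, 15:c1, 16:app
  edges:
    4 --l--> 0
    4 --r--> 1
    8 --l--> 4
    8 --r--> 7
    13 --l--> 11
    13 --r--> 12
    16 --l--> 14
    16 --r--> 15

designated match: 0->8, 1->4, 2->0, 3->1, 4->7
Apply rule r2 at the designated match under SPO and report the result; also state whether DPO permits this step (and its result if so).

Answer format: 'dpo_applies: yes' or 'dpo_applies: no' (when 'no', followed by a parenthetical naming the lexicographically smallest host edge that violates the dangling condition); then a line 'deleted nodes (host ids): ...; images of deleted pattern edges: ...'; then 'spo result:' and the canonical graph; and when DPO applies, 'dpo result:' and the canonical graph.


dpo_applies: yes
deleted nodes (host ids): 0, 4; images of deleted pattern edges: (4,0,l); (4,1,r); (8,4,l); (8,7,r)
spo result:
nodes: 1:c2, 7:c2, 8:app, 11:c4, 12:c1, 13:app, 14:c3, 15:c1, 16:app, 17:app
edges: (8,7,l); (8,17,r); (13,11,l); (13,12,r); (16,14,l); (16,15,r); (17,1,l); (17,7,r)
dpo result:
nodes: 1:c2, 7:c2, 8:app, 11:c4, 12:c1, 13:app, 14:c3, 15:c1, 16:app, 17:app
edges: (8,7,l); (8,17,r); (13,11,l); (13,12,r); (16,14,l); (16,15,r); (17,1,l); (17,7,r)


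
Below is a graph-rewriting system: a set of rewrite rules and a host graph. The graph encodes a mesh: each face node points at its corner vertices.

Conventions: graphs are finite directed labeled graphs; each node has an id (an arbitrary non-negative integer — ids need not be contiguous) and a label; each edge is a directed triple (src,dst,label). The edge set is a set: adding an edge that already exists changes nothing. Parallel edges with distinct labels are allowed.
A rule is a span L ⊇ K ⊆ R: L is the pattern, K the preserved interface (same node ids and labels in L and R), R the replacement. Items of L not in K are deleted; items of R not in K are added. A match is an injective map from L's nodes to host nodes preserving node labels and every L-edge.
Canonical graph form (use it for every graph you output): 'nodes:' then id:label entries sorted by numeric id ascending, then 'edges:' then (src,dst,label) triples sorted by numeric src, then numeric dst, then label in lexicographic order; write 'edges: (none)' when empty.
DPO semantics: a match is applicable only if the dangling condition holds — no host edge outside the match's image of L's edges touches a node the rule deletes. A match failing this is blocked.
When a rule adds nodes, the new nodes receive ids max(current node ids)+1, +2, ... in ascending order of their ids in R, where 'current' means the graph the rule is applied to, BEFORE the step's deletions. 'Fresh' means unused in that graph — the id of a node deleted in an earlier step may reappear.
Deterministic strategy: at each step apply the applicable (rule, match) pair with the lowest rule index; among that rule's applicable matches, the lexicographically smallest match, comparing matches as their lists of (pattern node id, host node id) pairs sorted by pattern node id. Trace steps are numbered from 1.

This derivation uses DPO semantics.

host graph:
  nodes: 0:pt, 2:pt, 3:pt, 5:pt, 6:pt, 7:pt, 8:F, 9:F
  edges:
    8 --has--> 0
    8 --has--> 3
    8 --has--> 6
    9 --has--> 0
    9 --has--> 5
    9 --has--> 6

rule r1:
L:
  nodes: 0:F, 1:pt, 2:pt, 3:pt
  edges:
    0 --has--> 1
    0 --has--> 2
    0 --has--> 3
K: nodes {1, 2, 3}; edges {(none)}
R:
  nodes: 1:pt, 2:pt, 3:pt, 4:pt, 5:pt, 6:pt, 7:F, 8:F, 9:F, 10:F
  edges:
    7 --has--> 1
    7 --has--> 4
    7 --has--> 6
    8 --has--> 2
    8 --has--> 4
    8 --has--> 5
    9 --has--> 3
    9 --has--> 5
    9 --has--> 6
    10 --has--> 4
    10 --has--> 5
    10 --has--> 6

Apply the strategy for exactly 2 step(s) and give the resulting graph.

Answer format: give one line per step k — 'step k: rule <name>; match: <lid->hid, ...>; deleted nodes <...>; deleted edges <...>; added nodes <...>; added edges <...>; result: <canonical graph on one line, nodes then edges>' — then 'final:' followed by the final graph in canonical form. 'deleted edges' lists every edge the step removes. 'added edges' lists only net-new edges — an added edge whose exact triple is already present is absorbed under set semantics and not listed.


step 1: rule r1; match: 0->8, 1->0, 2->3, 3->6; deleted nodes 8; deleted edges (8,0,has); (8,3,has); (8,6,has); added nodes 10, 11, 12, 13, 14, 15, 16; added edges (13,0,has); (13,10,has); (13,12,has); (14,3,has); (14,10,has); (14,11,has); (15,6,has); (15,11,has); (15,12,has); (16,10,has); (16,11,has); (16,12,has); result: nodes: 0:pt, 2:pt, 3:pt, 5:pt, 6:pt, 7:pt, 9:F, 10:pt, 11:pt, 12:pt, 13:F, 14:F, 15:F, 16:F edges: (9,0,has); (9,5,has); (9,6,has); (13,0,has); (13,10,has); (13,12,has); (14,3,has); (14,10,has); (14,11,has); (15,6,has); (15,11,has); (15,12,has); (16,10,has); (16,11,has); (16,12,has)
step 2: rule r1; match: 0->9, 1->0, 2->5, 3->6; deleted nodes 9; deleted edges (9,0,has); (9,5,has); (9,6,has); added nodes 17, 18, 19, 20, 21, 22, 23; added edges (20,0,has); (20,17,has); (20,19,has); (21,5,has); (21,17,has); (21,18,has); (22,6,has); (22,18,has); (22,19,has); (23,17,has); (23,18,has); (23,19,has); result: nodes: 0:pt, 2:pt, 3:pt, 5:pt, 6:pt, 7:pt, 10:pt, 11:pt, 12:pt, 13:F, 14:F, 15:F, 16:F, 17:pt, 18:pt, 19:pt, 20:F, 21:F, 22:F, 23:F edges: (13,0,has); (13,10,has); (13,12,has); (14,3,has); (14,10,has); (14,11,has); (15,6,has); (15,11,has); (15,12,has); (16,10,has); (16,11,has); (16,12,has); (20,0,has); (20,17,has); (20,19,has); (21,5,has); (21,17,has); (21,18,has); (22,6,has); (22,18,has); (22,19,has); (23,17,has); (23,18,has); (23,19,has)
final:
nodes: 0:pt, 2:pt, 3:pt, 5:pt, 6:pt, 7:pt, 10:pt, 11:pt, 12:pt, 13:F, 14:F, 15:F, 16:F, 17:pt, 18:pt, 19:pt, 20:F, 21:F, 22:F, 23:F
edges: (13,0,has); (13,10,has); (13,12,has); (14,3,has); (14,10,has); (14,11,has); (15,6,has); (15,11,has); (15,12,has); (16,10,has); (16,11,has); (16,12,has); (20,0,has); (20,17,has); (20,19,has); (21,5,has); (21,17,has); (21,18,has); (22,6,has); (22,18,has); (22,19,has); (23,17,has); (23,18,has); (23,19,has)


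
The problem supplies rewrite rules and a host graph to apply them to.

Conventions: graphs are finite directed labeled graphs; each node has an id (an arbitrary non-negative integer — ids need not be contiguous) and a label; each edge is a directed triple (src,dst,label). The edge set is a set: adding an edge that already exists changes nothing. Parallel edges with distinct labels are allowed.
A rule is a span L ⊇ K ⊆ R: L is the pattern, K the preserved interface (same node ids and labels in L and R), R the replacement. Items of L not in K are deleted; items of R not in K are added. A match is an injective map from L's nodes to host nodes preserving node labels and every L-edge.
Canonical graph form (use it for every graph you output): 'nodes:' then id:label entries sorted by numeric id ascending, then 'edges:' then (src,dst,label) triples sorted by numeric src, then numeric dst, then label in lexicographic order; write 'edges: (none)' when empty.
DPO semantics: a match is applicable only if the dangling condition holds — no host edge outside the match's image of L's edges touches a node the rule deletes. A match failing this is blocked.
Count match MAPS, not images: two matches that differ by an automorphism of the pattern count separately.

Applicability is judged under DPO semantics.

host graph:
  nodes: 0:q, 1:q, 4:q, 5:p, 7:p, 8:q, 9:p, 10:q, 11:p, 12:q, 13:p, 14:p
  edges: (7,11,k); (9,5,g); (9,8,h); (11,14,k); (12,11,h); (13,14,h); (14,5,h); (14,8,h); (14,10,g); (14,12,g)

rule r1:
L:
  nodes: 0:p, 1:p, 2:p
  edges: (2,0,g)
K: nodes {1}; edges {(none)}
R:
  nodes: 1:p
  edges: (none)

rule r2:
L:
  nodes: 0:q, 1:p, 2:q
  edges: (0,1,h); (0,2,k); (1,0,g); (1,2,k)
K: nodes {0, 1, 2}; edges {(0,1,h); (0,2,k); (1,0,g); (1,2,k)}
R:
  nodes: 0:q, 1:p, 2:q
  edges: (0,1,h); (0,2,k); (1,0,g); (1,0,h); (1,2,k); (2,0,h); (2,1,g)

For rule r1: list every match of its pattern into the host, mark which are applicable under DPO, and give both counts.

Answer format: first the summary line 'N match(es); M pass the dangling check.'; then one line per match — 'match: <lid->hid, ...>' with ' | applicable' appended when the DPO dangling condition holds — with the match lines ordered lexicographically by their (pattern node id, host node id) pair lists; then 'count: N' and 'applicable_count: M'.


4 match(es); 0 pass the dangling check.
match: 0->5, 1->7, 2->9
match: 0->5, 1->11, 2->9
match: 0->5, 1->13, 2->9
match: 0->5, 1->14, 2->9
count: 4
applicable_count: 0


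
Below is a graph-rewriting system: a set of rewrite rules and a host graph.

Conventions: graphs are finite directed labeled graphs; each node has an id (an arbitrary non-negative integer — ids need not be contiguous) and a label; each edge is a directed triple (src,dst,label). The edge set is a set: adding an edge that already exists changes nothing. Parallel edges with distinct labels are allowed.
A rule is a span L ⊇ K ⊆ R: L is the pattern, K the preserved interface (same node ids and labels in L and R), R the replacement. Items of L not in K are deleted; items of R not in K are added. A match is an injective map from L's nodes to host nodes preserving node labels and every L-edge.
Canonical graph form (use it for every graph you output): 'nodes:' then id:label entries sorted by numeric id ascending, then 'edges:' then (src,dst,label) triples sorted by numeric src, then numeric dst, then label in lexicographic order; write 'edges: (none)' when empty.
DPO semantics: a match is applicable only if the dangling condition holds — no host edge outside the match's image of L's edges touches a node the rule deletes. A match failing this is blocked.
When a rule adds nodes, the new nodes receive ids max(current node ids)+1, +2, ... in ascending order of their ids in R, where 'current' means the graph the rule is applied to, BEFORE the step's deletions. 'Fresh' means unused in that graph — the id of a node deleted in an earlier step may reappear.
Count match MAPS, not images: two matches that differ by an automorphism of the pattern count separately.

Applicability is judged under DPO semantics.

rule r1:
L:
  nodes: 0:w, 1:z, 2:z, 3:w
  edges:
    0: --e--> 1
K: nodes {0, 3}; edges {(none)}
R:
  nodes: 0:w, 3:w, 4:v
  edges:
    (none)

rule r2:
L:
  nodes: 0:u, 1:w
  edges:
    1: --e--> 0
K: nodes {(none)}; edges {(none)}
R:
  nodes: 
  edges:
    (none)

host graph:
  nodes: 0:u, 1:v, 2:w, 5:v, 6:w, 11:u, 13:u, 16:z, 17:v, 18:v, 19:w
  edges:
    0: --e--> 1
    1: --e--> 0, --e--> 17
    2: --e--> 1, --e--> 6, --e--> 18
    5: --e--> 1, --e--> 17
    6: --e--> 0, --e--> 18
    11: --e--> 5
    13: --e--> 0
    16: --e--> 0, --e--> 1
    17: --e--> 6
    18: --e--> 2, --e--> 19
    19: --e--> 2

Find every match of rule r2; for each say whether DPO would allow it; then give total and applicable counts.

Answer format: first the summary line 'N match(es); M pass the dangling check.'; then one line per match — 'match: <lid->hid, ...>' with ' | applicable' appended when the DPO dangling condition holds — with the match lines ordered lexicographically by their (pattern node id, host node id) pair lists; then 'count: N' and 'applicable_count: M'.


1 match(es); 0 pass the dangling check.
match: 0->0, 1->6
count: 1
applicable_count: 0


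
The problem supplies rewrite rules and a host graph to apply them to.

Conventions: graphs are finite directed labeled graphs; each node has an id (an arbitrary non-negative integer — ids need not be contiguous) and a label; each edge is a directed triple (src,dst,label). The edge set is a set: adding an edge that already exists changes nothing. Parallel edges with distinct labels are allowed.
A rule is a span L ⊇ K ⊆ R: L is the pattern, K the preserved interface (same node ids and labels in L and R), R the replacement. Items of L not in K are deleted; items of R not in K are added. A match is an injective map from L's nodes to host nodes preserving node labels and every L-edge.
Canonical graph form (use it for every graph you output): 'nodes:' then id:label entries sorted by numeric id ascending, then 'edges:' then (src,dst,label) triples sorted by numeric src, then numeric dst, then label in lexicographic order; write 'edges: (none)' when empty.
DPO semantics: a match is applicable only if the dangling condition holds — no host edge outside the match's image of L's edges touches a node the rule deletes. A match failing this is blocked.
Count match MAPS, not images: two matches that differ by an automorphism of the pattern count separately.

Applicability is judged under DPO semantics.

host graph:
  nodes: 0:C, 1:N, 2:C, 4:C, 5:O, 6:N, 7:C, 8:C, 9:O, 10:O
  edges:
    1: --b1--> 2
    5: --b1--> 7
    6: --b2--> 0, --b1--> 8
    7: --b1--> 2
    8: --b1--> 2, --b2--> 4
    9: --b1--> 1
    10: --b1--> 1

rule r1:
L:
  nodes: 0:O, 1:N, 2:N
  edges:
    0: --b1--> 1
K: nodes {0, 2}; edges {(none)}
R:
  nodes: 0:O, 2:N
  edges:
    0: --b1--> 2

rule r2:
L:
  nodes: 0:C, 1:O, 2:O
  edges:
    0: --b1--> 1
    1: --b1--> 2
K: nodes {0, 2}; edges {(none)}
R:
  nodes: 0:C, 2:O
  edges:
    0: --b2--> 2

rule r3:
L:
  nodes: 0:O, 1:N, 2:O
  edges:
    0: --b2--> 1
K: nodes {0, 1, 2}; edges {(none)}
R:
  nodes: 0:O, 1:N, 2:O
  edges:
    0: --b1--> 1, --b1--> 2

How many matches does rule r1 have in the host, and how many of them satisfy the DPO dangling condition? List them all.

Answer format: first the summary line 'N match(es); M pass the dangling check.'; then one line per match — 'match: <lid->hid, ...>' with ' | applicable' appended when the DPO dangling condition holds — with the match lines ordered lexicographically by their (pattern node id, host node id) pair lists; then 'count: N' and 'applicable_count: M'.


2 match(es); 0 pass the dangling check.
match: 0->9, 1->1, 2->6
match: 0->10, 1->1, 2->6
count: 2
applicable_count: 0


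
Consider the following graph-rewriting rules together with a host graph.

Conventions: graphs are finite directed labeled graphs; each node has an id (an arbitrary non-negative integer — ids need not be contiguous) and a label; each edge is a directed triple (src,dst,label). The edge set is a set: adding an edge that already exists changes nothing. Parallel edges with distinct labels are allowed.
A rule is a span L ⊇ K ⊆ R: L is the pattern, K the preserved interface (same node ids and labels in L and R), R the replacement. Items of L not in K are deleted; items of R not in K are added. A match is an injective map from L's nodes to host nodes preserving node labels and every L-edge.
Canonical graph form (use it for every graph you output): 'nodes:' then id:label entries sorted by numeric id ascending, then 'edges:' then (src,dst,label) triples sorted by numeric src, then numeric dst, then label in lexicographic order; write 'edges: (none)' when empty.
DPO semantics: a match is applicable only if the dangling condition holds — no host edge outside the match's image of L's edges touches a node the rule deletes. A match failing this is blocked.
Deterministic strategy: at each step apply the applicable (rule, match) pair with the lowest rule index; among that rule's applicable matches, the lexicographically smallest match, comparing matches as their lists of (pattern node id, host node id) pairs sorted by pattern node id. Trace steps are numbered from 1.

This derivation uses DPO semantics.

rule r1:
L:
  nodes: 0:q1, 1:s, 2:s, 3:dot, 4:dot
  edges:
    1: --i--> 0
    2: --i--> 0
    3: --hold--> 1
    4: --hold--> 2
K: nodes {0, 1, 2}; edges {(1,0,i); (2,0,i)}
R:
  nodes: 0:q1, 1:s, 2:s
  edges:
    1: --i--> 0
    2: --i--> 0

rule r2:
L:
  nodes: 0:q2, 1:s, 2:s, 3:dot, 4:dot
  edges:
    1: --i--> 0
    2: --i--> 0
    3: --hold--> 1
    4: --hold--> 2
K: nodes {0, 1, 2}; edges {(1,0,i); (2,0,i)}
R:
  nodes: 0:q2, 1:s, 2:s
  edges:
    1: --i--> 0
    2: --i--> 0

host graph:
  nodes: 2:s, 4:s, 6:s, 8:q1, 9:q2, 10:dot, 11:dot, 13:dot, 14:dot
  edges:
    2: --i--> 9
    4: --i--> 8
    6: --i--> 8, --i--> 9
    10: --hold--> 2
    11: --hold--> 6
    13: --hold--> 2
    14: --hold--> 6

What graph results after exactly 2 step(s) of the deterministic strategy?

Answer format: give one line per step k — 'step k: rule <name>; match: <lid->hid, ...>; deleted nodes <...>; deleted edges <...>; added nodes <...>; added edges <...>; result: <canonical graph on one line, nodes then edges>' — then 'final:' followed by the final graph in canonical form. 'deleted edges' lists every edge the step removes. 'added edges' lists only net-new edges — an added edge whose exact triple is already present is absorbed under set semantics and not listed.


step 1: rule r2; match: 0->9, 1->2, 2->6, 3->10, 4->11; deleted nodes 10, 11; deleted edges (10,2,hold); (11,6,hold); added nodes (none); added edges (none); result: nodes: 2:s, 4:s, 6:s, 8:q1, 9:q2, 13:dot, 14:dot edges: (2,9,i); (4,8,i); (6,8,i); (6,9,i); (13,2,hold); (14,6,hold)
step 2: rule r2; match: 0->9, 1->2, 2->6, 3->13, 4->14; deleted nodes 13, 14; deleted edges (13,2,hold); (14,6,hold); added nodes (none); added edges (none); result: nodes: 2:s, 4:s, 6:s, 8:q1, 9:q2 edges: (2,9,i); (4,8,i); (6,8,i); (6,9,i)
final:
nodes: 2:s, 4:s, 6:s, 8:q1, 9:q2
edges: (2,9,i); (4,8,i); (6,8,i); (6,9,i)


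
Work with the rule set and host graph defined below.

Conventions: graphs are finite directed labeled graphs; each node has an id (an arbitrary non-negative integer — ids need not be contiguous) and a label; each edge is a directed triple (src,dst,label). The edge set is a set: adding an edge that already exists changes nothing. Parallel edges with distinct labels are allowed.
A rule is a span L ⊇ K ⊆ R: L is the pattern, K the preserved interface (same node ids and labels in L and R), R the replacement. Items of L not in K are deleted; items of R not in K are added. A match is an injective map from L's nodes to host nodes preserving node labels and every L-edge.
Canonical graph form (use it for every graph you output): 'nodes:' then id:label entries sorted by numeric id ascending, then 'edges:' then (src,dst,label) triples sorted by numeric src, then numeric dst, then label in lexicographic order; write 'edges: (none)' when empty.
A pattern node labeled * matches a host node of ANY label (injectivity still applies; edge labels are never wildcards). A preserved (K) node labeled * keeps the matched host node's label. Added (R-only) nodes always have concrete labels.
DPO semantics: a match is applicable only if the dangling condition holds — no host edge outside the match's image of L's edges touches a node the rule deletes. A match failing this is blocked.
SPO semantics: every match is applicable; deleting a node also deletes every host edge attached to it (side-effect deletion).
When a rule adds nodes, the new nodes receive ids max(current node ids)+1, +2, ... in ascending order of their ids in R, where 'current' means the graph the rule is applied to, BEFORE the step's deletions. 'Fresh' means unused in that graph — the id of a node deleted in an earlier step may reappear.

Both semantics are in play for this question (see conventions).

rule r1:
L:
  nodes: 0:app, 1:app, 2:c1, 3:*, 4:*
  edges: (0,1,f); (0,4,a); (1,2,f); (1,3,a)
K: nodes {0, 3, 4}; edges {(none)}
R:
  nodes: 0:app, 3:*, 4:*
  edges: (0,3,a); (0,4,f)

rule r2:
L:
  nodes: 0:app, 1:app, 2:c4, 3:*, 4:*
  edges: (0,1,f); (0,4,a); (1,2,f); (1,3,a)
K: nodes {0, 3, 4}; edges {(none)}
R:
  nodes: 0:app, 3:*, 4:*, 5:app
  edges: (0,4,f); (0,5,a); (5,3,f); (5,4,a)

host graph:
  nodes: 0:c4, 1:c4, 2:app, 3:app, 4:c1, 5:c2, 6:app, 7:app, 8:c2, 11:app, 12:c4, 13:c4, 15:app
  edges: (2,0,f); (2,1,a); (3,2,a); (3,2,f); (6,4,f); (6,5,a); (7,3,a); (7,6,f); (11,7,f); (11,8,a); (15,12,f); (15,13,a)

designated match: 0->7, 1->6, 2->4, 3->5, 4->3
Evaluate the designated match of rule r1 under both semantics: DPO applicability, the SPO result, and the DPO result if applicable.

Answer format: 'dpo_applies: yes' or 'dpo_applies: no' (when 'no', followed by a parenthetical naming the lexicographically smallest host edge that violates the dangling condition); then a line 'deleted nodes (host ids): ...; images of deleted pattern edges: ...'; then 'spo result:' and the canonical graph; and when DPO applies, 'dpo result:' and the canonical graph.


dpo_applies: yes
deleted nodes (host ids): 4, 6; images of deleted pattern edges: (6,4,f); (6,5,a); (7,3,a); (7,6,f)
spo result:
nodes: 0:c4, 1:c4, 2:app, 3:app, 5:c2, 7:app, 8:c2, 11:app, 12:c4, 13:c4, 15:app
edges: (2,0,f); (2,1,a); (3,2,a); (3,2,f); (7,3,f); (7,5,a); (11,7,f); (11,8,a); (15,12,f); (15,13,a)
dpo result:
nodes: 0:c4, 1:c4, 2:app, 3:app, 5:c2, 7:app, 8:c2, 11:app, 12:c4, 13:c4, 15:app
edges: (2,0,f); (2,1,a); (3,2,a); (3,2,f); (7,3,f); (7,5,a); (11,7,f); (11,8,a); (15,12,f); (15,13,a)


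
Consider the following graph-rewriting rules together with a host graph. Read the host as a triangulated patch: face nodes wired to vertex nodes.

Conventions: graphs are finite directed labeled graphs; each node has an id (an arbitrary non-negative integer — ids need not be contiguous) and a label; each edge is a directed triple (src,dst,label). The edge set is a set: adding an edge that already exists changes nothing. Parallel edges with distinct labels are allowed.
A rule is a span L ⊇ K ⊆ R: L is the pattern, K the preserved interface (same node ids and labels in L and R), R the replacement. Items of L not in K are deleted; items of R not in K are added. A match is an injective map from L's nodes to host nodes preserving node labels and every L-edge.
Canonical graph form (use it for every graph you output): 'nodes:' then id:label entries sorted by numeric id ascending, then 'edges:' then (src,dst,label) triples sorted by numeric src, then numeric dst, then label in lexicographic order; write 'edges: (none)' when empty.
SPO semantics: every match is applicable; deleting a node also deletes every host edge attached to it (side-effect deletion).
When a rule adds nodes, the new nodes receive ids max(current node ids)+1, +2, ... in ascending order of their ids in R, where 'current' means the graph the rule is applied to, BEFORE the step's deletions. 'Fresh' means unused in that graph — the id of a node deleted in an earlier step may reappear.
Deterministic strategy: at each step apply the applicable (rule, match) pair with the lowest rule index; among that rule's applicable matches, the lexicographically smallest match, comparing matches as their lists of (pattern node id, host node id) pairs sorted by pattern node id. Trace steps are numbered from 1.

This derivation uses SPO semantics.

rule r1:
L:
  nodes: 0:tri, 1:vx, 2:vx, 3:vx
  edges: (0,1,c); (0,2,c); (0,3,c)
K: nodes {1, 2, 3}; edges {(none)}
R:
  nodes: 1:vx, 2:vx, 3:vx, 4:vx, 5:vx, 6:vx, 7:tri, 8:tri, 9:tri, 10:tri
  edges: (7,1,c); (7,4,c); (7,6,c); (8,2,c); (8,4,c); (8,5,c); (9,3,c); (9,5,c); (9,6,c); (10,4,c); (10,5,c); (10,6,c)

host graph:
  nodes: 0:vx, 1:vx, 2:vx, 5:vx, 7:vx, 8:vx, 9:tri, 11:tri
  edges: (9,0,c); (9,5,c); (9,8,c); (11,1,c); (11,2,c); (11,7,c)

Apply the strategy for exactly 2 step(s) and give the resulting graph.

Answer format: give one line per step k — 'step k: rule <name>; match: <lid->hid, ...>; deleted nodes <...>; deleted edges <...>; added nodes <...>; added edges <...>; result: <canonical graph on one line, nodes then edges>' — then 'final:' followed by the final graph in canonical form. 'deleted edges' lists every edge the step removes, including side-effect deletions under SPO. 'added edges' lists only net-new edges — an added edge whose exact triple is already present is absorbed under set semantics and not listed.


step 1: rule r1; match: 0->9, 1->0, 2->5, 3->8; deleted nodes 9; deleted edges (9,0,c); (9,5,c); (9,8,c); added nodes 12, 13, 14, 15, 16, 17, 18; added edges (15,0,c); (15,12,c); (15,14,c); (16,5,c); (16,12,c); (16,13,c); (17,8,c); (17,13,c); (17,14,c); (18,12,c); (18,13,c); (18,14,c); result: nodes: 0:vx, 1:vx, 2:vx, 5:vx, 7:vx, 8:vx, 11:tri, 12:vx, 13:vx, 14:vx, 15:tri, 16:tri, 17:tri, 18:tri edges: (11,1,c); (11,2,c); (11,7,c); (15,0,c); (15,12,c); (15,14,c); (16,5,c); (16,12,c); (16,13,c); (17,8,c); (17,13,c); (17,14,c); (18,12,c); (18,13,c); (18,14,c)
step 2: rule r1; match: 0->11, 1->1, 2->2, 3->7; deleted nodes 11; deleted edges (11,1,c); (11,2,c); (11,7,c); added nodes 19, 20, 21, 22, 23, 24, 25; added edges (22,1,c); (22,19,c); (22,21,c); (23,2,c); (23,19,c); (23,20,c); (24,7,c); (24,20,c); (24,21,c); (25,19,c); (25,20,c); (25,21,c); result: nodes: 0:vx, 1:vx, 2:vx, 5:vx, 7:vx, 8:vx, 12:vx, 13:vx, 14:vx, 15:tri, 16:tri, 17:tri, 18:tri, 19:vx, 20:vx, 21:vx, 22:tri, 23:tri, 24:tri, 25:tri edges: (15,0,c); (15,12,c); (15,14,c); (16,5,c); (16,12,c); (16,13,c); (17,8,c); (17,13,c); (17,14,c); (18,12,c); (18,13,c); (18,14,c); (22,1,c); (22,19,c); (22,21,c); (23,2,c); (23,19,c); (23,20,c); (24,7,c); (24,20,c); (24,21,c); (25,19,c); (25,20,c); (25,21,c)
final:
nodes: 0:vx, 1:vx, 2:vx, 5:vx, 7:vx, 8:vx, 12:vx, 13:vx, 14:vx, 15:tri, 16:tri, 17:tri, 18:tri, 19:vx, 20:vx, 21:vx, 22:tri, 23:tri, 24:tri, 25:tri
edges: (15,0,c); (15,12,c); (15,14,c); (16,5,c); (16,12,c); (16,13,c); (17,8,c); (17,13,c); (17,14,c); (18,12,c); (18,13,c); (18,14,c); (22,1,c); (22,19,c); (22,21,c); (23,2,c); (23,19,c); (23,20,c); (24,7,c); (24,20,c); (24,21,c); (25,19,c); (25,20,c); (25,21,c)


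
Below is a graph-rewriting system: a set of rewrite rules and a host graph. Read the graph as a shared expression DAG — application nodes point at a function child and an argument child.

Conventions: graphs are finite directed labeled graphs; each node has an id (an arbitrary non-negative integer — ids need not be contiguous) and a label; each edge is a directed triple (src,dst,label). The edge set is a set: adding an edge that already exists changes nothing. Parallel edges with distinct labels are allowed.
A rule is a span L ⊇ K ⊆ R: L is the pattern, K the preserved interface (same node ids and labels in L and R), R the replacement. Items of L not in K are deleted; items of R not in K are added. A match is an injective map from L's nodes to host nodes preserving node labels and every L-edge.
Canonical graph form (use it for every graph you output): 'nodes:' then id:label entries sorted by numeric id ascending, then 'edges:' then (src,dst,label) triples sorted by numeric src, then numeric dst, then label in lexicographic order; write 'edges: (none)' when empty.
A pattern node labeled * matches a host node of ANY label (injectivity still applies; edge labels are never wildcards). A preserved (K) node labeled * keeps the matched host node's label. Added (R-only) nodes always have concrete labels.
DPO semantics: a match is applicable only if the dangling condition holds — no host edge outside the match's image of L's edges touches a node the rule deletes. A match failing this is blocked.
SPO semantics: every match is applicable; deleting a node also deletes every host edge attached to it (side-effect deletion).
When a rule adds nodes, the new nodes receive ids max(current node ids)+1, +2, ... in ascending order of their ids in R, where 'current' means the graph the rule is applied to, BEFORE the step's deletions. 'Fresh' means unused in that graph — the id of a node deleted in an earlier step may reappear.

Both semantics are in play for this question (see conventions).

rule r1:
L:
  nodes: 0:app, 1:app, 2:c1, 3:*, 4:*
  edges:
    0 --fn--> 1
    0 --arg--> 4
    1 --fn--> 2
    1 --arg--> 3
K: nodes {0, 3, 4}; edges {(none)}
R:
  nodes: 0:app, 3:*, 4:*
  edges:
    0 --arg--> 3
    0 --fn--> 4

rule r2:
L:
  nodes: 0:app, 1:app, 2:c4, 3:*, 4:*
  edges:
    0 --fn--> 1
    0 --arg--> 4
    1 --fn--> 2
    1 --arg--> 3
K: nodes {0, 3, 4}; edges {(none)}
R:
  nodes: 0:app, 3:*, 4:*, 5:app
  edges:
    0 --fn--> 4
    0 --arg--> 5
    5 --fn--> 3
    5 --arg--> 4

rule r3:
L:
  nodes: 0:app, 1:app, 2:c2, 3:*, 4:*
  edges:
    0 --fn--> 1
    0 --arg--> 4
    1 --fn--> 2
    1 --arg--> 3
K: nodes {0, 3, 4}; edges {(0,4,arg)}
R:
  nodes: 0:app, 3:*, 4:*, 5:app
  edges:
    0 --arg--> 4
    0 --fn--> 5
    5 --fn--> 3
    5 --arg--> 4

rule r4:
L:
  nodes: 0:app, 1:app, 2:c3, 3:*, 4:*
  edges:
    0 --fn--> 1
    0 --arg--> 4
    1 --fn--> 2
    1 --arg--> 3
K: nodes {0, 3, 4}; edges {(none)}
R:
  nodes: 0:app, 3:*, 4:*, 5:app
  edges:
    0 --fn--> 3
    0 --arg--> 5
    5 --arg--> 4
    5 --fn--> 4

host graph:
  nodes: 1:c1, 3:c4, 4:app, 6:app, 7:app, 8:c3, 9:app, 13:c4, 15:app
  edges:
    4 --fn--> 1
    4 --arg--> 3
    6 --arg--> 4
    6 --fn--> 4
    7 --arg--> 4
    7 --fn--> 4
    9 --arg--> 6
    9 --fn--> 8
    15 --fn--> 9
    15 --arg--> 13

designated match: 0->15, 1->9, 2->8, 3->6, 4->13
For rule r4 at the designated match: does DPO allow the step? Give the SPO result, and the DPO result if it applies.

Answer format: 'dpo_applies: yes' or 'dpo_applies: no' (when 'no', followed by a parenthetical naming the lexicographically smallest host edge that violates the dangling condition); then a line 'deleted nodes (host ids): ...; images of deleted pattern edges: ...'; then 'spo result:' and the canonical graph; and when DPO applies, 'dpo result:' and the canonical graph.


dpo_applies: yes
deleted nodes (host ids): 8, 9; images of deleted pattern edges: (9,6,arg); (9,8,fn); (15,9,fn); (15,13,arg)
spo result:
nodes: 1:c1, 3:c4, 4:app, 6:app, 7:app, 13:c4, 15:app, 16:app
edges: (4,1,fn); (4,3,arg); (6,4,arg); (6,4,fn); (7,4,arg); (7,4,fn); (15,6,fn); (15,16,arg); (16,13,arg); (16,13,fn)
dpo result:
nodes: 1:c1, 3:c4, 4:app, 6:app, 7:app, 13:c4, 15:app, 16:app
edges: (4,1,fn); (4,3,arg); (6,4,arg); (6,4,fn); (7,4,arg); (7,4,fn); (15,6,fn); (15,16,arg); (16,13,arg); (16,13,fn)
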